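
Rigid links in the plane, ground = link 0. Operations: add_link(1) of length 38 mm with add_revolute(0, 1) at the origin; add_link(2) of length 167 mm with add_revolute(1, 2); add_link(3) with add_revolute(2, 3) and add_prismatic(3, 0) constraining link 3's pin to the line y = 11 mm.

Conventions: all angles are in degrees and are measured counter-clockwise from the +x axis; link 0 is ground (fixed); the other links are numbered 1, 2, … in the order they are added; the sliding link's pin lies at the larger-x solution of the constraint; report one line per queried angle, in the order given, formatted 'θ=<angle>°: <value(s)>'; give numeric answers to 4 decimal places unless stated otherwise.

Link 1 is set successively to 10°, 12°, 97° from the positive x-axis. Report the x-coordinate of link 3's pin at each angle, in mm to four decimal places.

geometry: r = 38 mm, L = 167 mm, e = 11 mm
θ=10°: crank pin P = (r cos θ, r sin θ) = (37.422695, 6.598631)
θ=10°: h = r sin θ − e = 6.598631 − 11 = -4.401369
θ=10°: x = r cos θ + √(L² − h²) = 37.422695 + 166.941990 = 204.364684
θ=12°: crank pin P = (r cos θ, r sin θ) = (37.169609, 7.900644)
θ=12°: h = r sin θ − e = 7.900644 − 11 = -3.099356
θ=12°: x = r cos θ + √(L² − h²) = 37.169609 + 166.971237 = 204.140846
θ=97°: crank pin P = (r cos θ, r sin θ) = (-4.631035, 37.716754)
θ=97°: h = r sin θ − e = 37.716754 − 11 = 26.716754
θ=97°: x = r cos θ + √(L² − h²) = -4.631035 + 164.849068 = 160.218032

θ=10°: 204.3647
θ=12°: 204.1408
θ=97°: 160.2180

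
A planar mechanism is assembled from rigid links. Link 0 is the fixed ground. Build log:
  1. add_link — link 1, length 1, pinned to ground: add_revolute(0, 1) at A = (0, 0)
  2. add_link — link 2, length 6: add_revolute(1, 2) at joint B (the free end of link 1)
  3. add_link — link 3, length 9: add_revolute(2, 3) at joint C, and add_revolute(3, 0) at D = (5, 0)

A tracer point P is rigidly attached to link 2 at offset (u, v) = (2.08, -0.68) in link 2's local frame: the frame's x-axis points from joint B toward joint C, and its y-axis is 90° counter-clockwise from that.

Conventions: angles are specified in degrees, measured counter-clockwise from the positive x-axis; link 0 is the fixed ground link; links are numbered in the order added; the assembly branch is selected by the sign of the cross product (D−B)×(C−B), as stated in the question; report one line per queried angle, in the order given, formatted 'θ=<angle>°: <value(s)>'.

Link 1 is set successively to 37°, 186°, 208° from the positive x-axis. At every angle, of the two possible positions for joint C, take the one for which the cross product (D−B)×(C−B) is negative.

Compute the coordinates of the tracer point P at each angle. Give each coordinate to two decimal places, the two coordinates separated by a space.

A=(0,0), D=(5.00,0)
θ=37°: B = A + 1.00·(cos37°, sin37°) = (0.7986, 0.6018)
θ=37°: |BD| = 4.2442
θ=37°: circle(B,6.00) ∩ circle(D,9.00): a=-3.1792, h=5.0885
θ=37°:   candidates: C₊=(-1.6269,6.0897) cross=21.597; C₋=(-3.0699,-3.9845) cross=-21.597
θ=37°:   branch - wants cross < 0 → take C=(-3.0699,-3.9845) (cross=-21.597)
θ=37°: ex = (C−B)/|BC| = (-0.6448,-0.7644); ey = (0.7644,-0.6448)
θ=37°: P = B + 2.08·ex + -0.68·ey = (-1.0623,-0.5497)
θ=186°: B = A + 1.00·(cos186°, sin186°) = (-0.9945, -0.1045)
θ=186°: |BD| = 5.9954
θ=186°: circle(B,6.00) ∩ circle(D,9.00): a=-0.7551, h=5.9523
θ=186°:   candidates: C₊=(-1.8533,5.8337) cross=35.687; C₋=(-1.6458,-6.0691) cross=-35.687
θ=186°:   branch - wants cross < 0 → take C=(-1.6458,-6.0691) (cross=-35.687)
θ=186°: ex = (C−B)/|BC| = (-0.1085,-0.9941); ey = (0.9941,-0.1085)
θ=186°: P = B + 2.08·ex + -0.68·ey = (-1.8963,-2.0984)
θ=208°: B = A + 1.00·(cos208°, sin208°) = (-0.8829, -0.4695)
θ=208°: |BD| = 5.9017
θ=208°: circle(B,6.00) ∩ circle(D,9.00): a=-0.8617, h=5.9378
θ=208°:   candidates: C₊=(-2.2142,5.3810) cross=35.043; C₋=(-1.2695,-6.4570) cross=-35.043
θ=208°:   branch - wants cross < 0 → take C=(-1.2695,-6.4570) (cross=-35.043)
θ=208°: ex = (C−B)/|BC| = (-0.0644,-0.9979); ey = (0.9979,-0.0644)
θ=208°: P = B + 2.08·ex + -0.68·ey = (-1.6956,-2.5013)

θ=37°: -1.06 -0.55
θ=186°: -1.90 -2.10
θ=208°: -1.70 -2.50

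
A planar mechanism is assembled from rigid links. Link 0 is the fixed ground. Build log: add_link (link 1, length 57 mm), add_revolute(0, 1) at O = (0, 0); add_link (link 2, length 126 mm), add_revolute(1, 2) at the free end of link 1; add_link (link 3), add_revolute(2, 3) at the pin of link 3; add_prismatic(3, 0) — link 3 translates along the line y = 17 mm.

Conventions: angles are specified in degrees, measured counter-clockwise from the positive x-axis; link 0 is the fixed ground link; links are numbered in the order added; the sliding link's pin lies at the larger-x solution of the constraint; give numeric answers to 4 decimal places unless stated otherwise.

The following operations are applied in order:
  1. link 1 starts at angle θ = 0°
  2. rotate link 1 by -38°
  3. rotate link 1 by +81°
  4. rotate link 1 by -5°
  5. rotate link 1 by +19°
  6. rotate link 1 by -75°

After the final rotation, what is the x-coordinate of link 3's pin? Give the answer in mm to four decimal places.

geometry: r = 57 mm, L = 126 mm, e = 17 mm; θ starts at 0°
rotate link 1 by -38°: θ ← 0° -38° = -38°
rotate link 1 by +81°: θ ← -38° +81° = 43°
rotate link 1 by -5°: θ ← 43° -5° = 38°
rotate link 1 by +19°: θ ← 38° +19° = 57°
rotate link 1 by -75°: θ ← 57° -75° = -18°
crank pin P = (r cos θ, r sin θ) = (54.210221, -17.613969)
h = r sin θ − e = -17.613969 − 17 = -34.613969
x = r cos θ + √(L² − h²) = 54.210221 + 121.152273 = 175.362494

175.3625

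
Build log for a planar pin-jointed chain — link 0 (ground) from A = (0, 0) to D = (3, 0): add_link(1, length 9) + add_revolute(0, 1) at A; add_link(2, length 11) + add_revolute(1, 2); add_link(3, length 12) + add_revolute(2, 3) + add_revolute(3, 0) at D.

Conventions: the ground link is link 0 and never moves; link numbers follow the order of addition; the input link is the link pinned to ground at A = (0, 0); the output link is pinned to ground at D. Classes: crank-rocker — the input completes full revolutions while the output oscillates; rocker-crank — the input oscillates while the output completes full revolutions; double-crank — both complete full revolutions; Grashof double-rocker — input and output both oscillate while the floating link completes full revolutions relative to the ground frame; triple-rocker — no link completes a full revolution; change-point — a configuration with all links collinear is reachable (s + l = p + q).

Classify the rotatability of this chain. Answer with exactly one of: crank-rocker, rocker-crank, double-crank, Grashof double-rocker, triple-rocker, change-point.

lengths: ground=3, input=9, coupler=11, output=12
sorted: s=3 (shortest), l=12 (longest), p+q=20
s + l = 15 vs p + q = 20
s + l < p + q (Grashof) with shortest = ground link → double-crank

double-crank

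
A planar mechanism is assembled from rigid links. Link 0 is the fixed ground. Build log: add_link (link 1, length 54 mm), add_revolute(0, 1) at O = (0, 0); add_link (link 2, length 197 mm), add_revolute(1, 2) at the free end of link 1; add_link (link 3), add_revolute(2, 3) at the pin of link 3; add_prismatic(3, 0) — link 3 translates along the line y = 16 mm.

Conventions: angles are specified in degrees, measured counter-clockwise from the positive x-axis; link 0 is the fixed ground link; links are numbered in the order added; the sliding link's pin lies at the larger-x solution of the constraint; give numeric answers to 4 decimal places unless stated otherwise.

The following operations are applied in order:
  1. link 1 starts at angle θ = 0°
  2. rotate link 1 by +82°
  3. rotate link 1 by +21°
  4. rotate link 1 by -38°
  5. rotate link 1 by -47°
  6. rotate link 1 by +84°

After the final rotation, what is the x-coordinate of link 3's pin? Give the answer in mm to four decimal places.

geometry: r = 54 mm, L = 197 mm, e = 16 mm; θ starts at 0°
rotate link 1 by +82°: θ ← 0° +82° = 82°
rotate link 1 by +21°: θ ← 82° +21° = 103°
rotate link 1 by -38°: θ ← 103° -38° = 65°
rotate link 1 by -47°: θ ← 65° -47° = 18°
rotate link 1 by +84°: θ ← 18° +84° = 102°
crank pin P = (r cos θ, r sin θ) = (-11.227231, 52.819970)
h = r sin θ − e = 52.819970 − 16 = 36.819970
x = r cos θ + √(L² − h²) = -11.227231 + 193.528524 = 182.301293

182.3013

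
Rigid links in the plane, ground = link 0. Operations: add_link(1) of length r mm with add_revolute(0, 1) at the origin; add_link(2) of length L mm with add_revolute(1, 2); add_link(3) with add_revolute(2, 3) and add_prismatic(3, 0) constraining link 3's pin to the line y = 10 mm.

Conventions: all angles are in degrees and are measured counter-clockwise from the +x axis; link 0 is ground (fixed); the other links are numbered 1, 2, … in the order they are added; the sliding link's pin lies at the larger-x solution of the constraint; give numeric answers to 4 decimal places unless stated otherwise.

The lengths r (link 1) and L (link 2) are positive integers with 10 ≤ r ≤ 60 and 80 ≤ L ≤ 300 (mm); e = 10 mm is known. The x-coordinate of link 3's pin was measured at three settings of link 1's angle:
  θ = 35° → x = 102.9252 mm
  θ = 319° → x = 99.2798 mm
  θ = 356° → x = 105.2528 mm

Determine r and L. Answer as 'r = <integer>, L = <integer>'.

constraint per measurement: (x − r cos θ)² + (r sin θ − e)² = L²
subtracting the θ₁ and θ₂ equations cancels the r² and L² terms:
r = (x₁² − x₂²) / (2[(x₁cos θ₁ + e sin θ₁) − (x₂cos θ₂ + e sin θ₂)]) = 16.9997 → r = 17
L² = (x₁ − r cos θ₁)² + (r sin θ₁ − e)² = 7920.9936 → L = 89.0000 → L = 89
check at θ₃=356°: x = 105.2528 (printed 105.2528) ✓

r = 17, L = 89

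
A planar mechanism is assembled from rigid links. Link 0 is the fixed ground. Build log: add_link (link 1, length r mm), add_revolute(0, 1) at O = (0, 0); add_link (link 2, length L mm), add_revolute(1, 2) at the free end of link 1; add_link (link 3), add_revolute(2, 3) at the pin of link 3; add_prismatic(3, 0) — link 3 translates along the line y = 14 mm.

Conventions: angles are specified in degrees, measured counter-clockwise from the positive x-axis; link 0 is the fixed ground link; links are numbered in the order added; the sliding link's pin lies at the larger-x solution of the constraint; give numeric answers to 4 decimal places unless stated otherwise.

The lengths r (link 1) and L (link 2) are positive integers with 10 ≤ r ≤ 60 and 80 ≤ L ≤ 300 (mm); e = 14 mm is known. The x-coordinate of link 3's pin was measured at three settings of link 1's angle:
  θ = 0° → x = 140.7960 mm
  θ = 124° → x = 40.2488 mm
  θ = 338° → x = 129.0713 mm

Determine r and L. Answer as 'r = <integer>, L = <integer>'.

constraint per measurement: (x − r cos θ)² + (r sin θ − e)² = L²
subtracting the θ₁ and θ₂ equations cancels the r² and L² terms:
r = (x₁² − x₂²) / (2[(x₁cos θ₁ + e sin θ₁) − (x₂cos θ₂ + e sin θ₂)]) = 60.0000 → r = 60
L² = (x₁ − r cos θ₁)² + (r sin θ₁ − e)² = 6723.9936 → L = 82.0000 → L = 82
check at θ₃=338°: x = 129.0713 (printed 129.0713) ✓

r = 60, L = 82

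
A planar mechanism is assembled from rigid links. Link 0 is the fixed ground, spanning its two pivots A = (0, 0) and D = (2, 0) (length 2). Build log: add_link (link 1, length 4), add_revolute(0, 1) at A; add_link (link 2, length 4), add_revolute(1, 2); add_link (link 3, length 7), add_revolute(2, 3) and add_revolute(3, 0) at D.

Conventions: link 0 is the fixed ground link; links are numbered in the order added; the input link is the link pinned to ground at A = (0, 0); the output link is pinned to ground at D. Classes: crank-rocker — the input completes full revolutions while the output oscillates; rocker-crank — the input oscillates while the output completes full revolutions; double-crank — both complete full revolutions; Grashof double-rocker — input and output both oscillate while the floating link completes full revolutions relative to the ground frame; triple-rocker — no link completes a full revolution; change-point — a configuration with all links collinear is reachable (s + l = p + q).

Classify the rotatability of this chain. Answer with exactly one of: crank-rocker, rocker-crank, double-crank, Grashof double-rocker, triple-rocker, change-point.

lengths: ground=2, input=4, coupler=4, output=7
sorted: s=2 (shortest), l=7 (longest), p+q=8
s + l = 9 vs p + q = 8
s + l > p + q → non-Grashof → no link fully rotates → triple-rocker

triple-rocker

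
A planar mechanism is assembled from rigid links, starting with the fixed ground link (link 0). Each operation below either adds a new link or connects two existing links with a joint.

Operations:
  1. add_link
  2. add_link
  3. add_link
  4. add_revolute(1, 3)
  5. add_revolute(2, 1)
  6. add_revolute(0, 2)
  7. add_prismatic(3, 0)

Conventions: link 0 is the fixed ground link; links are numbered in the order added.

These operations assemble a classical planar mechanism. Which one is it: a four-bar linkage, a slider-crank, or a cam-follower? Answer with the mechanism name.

links: 4 (incl. ground); joints: 3 revolute, 1 prismatic, 0 higher (cam) pair, forming one closed loop
4 links, 3 revolutes + 1 prismatic in one loop → slider-crank

slider-crank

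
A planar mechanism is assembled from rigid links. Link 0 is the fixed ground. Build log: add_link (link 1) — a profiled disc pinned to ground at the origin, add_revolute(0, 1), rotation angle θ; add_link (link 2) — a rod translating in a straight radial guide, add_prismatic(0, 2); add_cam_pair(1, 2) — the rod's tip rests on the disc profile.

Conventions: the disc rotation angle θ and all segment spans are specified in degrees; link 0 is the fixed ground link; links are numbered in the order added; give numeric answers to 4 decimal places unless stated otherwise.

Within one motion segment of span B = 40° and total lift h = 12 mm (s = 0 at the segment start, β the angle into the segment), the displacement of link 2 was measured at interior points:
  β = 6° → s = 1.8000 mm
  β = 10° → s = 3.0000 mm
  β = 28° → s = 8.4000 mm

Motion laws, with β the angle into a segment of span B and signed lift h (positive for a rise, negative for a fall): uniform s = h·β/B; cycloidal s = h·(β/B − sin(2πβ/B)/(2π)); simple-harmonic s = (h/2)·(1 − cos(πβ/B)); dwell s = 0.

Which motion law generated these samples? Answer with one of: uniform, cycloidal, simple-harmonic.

candidates at β/B = r: uniform s = h·r (linear in β); cycloidal s = h·(r − sin(2πr)/(2π)); simple-harmonic s = (h/2)(1 − cos(πr))
β=6°: printed 1.8000 | uniform 1.8000, cycloidal 0.2549, simple-harmonic 0.6540
β=10°: printed 3.0000 | uniform 3.0000, cycloidal 1.0901, simple-harmonic 1.7574
β=28°: printed 8.4000 | uniform 8.4000, cycloidal 10.2164, simple-harmonic 9.5267
only one law matches every sample → uniform

uniform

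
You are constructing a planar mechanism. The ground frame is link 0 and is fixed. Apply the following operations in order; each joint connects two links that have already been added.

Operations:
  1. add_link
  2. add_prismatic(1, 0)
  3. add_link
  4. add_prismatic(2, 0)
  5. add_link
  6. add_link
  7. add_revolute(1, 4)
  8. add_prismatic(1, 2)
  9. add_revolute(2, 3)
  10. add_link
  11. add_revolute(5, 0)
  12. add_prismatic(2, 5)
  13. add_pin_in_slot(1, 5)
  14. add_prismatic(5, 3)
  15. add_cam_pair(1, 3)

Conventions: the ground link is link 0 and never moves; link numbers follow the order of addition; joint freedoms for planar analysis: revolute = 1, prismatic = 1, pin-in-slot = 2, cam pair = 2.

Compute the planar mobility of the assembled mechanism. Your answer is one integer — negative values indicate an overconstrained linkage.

ground; <1,0,0>
#1 <2,0,0>
P:1↔0 J1 <2,1,0>
#2 <3,1,0>
P:2↔0 J1 <3,2,0>
#3 <4,2,0>
#4 <5,2,0>
R:1↔4 J1 <5,3,0>
P:1↔2 J1 <5,4,0>
R:2↔3 J1 <5,5,0>
#5 <6,5,0>
R:5↔0 J1 <6,6,0>
P:2↔5 J1 <6,7,0>
PS:1↔5 J2 <6,7,1>
P:5↔3 J1 <6,8,1>
C:1↔3 J2 <6,8,2>
3×5 − 2×8 − 1×2 = -3

M = -3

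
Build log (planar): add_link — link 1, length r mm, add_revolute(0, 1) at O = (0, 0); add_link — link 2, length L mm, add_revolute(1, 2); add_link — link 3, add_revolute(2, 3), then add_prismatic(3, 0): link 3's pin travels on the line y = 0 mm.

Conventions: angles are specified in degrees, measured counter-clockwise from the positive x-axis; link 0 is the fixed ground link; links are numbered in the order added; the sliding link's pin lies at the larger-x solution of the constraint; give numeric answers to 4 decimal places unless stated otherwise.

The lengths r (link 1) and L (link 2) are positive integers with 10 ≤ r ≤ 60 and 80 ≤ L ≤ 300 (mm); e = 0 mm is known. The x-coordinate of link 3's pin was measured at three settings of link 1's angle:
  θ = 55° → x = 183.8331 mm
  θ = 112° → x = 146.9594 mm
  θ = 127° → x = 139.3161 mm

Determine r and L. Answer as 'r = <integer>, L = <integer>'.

constraint per measurement: (x − r cos θ)² + (r sin θ − e)² = L²
subtracting the θ₁ and θ₂ equations cancels the r² and L² terms:
r = (x₁² − x₂²) / (2[(x₁cos θ₁ + e sin θ₁) − (x₂cos θ₂ + e sin θ₂)]) = 37.9999 → r = 38
L² = (x₁ − r cos θ₁)² + (r sin θ₁ − e)² = 27224.9912 → L = 165.0000 → L = 165
check at θ₃=127°: x = 139.3161 (printed 139.3161) ✓

r = 38, L = 165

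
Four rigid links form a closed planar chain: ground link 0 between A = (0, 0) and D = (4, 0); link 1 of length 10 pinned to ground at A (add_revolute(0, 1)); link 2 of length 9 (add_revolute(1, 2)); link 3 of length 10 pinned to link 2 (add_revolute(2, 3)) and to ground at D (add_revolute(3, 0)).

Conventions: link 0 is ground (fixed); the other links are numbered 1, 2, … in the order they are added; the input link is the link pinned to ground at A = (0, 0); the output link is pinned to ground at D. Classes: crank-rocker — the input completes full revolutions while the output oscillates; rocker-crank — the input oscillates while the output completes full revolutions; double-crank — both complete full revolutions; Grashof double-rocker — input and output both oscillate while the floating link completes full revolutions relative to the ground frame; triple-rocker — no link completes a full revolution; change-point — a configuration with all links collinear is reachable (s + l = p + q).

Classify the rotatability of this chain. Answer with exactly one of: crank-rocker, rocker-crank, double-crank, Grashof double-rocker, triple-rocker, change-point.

lengths: ground=4, input=10, coupler=9, output=10
sorted: s=4 (shortest), l=10 (longest), p+q=19
s + l = 14 vs p + q = 19
s + l < p + q (Grashof) with shortest = ground link → double-crank

double-crank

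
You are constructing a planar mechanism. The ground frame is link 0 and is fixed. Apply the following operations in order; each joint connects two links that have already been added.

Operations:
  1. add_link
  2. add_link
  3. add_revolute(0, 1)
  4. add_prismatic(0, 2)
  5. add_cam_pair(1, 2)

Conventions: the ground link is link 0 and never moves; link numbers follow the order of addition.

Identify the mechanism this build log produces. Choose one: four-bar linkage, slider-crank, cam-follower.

links: 3 (incl. ground); joints: 1 revolute, 1 prismatic, 1 higher (cam) pair, forming one closed loop
3 links, revolute + prismatic + higher pair in one loop → cam-follower

cam-follower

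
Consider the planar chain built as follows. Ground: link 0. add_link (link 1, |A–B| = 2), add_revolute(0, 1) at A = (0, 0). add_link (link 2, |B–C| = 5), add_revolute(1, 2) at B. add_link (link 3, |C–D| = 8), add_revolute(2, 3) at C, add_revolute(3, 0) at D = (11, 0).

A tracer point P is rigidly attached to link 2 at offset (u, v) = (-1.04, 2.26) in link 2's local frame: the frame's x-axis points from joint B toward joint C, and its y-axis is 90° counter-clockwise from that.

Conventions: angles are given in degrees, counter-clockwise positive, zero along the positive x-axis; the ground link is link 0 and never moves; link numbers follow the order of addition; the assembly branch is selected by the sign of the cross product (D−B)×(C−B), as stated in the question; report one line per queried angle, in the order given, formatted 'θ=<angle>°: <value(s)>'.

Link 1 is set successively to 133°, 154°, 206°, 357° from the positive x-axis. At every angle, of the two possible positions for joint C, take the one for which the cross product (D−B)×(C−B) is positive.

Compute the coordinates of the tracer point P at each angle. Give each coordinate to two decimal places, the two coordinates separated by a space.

A=(0,0), D=(11.00,0)
θ=133°: B = A + 2.00·(cos133°, sin133°) = (-1.3640, 1.4627)
θ=133°: |BD| = 12.4502
θ=133°: circle(B,5.00) ∩ circle(D,8.00): a=4.6589, h=1.8152
θ=133°:   candidates: C₊=(3.4759,2.7180) cross=22.600; C₋=(3.0494,-0.8873) cross=-22.600
θ=133°:   branch + wants cross > 0 → take C=(3.4759,2.7180) (cross=22.600)
θ=133°: ex = (C−B)/|BC| = (0.9680,0.2511); ey = (-0.2511,0.9680)
θ=133°: P = B + -1.04·ex + 2.26·ey = (-2.9381,3.3892)
θ=154°: B = A + 2.00·(cos154°, sin154°) = (-1.7976, 0.8767)
θ=154°: |BD| = 12.8276
θ=154°: circle(B,5.00) ∩ circle(D,8.00): a=4.8936, h=1.0259
θ=154°:   candidates: C₊=(3.1547,1.5657) cross=13.159; C₋=(3.0145,-0.4812) cross=-13.159
θ=154°:   branch + wants cross > 0 → take C=(3.1547,1.5657) (cross=13.159)
θ=154°: ex = (C−B)/|BC| = (0.9905,0.1378); ey = (-0.1378,0.9905)
θ=154°: P = B + -1.04·ex + 2.26·ey = (-3.1391,2.9719)
θ=206°: B = A + 2.00·(cos206°, sin206°) = (-1.7976, -0.8767)
θ=206°: |BD| = 12.8276
θ=206°: circle(B,5.00) ∩ circle(D,8.00): a=4.8936, h=1.0259
θ=206°:   candidates: C₊=(3.0145,0.4812) cross=13.159; C₋=(3.1547,-1.5657) cross=-13.159
θ=206°:   branch + wants cross > 0 → take C=(3.0145,0.4812) (cross=13.159)
θ=206°: ex = (C−B)/|BC| = (0.9624,0.2716); ey = (-0.2716,0.9624)
θ=206°: P = B + -1.04·ex + 2.26·ey = (-3.4123,1.0159)
θ=357°: B = A + 2.00·(cos357°, sin357°) = (1.9973, -0.1047)
θ=357°: |BD| = 9.0033
θ=357°: circle(B,5.00) ∩ circle(D,8.00): a=2.3358, h=4.4209
θ=357°:   candidates: C₊=(4.2815,4.3430) cross=39.803; C₋=(4.3843,-4.4981) cross=-39.803
θ=357°:   branch + wants cross > 0 → take C=(4.2815,4.3430) (cross=39.803)
θ=357°: ex = (C−B)/|BC| = (0.4569,0.8895); ey = (-0.8895,0.4569)
θ=357°: P = B + -1.04·ex + 2.26·ey = (-0.4882,0.0027)

θ=133°: -2.94 3.39
θ=154°: -3.14 2.97
θ=206°: -3.41 1.02
θ=357°: -0.49 0.00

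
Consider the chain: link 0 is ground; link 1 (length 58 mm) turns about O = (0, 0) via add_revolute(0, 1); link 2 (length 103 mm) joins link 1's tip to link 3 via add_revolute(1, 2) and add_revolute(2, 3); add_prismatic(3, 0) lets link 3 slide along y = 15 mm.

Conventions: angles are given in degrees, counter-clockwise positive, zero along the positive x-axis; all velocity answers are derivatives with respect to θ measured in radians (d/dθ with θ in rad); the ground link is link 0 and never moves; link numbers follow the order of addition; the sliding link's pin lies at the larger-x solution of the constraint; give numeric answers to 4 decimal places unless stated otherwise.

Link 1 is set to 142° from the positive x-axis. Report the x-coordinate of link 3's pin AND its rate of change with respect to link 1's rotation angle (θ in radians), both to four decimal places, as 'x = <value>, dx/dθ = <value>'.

geometry: r = 58 mm, L = 103 mm, e = 15 mm
crank pin P = (r cos θ, r sin θ) = (-45.704624, 35.708366)
h = r sin θ − e = 35.708366 − 15 = 20.708366
x = r cos θ + √(L² − h²) = -45.704624 + 100.896797 = 55.192173
dx/dθ = −r sin θ − h·r cos θ/√(L² − h²) (θ in radians; h = 20.708366) = -26.327810

x = 55.1922, dx/dθ = -26.3278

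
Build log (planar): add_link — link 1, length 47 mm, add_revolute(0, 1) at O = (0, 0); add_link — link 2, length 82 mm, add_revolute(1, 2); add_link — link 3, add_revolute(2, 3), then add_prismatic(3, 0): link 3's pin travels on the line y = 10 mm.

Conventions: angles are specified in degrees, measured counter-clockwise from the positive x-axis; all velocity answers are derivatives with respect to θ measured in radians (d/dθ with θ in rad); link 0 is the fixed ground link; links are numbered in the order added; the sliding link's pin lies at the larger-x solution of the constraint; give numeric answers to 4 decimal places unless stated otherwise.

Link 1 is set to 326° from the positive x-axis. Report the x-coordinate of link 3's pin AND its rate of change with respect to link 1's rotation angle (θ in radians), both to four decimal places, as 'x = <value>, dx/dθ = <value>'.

geometry: r = 47 mm, L = 82 mm, e = 10 mm
crank pin P = (r cos θ, r sin θ) = (38.964766, -26.282066)
h = r sin θ − e = -26.282066 − 10 = -36.282066
x = r cos θ + √(L² − h²) = 38.964766 + 73.536465 = 112.501231
dx/dθ = −r sin θ − h·r cos θ/√(L² − h²) (θ in radians; h = -36.282066) = 45.506845

x = 112.5012, dx/dθ = 45.5068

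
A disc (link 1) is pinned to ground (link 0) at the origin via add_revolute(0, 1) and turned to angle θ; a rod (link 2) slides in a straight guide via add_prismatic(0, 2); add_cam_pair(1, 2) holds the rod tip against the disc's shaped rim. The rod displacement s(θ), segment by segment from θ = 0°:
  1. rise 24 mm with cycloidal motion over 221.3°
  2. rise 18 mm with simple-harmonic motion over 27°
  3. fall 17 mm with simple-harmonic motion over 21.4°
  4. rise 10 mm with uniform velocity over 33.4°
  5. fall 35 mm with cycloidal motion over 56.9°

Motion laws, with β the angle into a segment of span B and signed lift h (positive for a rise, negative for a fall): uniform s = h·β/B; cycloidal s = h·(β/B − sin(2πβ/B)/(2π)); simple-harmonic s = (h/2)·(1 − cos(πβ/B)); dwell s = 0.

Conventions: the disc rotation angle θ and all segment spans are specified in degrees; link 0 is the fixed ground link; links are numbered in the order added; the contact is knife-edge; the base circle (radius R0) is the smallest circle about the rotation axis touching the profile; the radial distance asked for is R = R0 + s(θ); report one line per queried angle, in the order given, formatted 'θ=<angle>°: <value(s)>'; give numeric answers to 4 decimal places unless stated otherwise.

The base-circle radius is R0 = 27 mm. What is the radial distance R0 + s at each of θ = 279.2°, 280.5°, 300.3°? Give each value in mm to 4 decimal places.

segment 1 (0° to 221.3°, cycloidal, h = 24) is passed completely: s = 0.0000 + (24) = 24.0000
segment 2 (221.3° to 248.3°, simple-harmonic, h = 18) is passed completely: s = 24.0000 + (18) = 42.0000
segment 3 (248.3° to 269.7°, simple-harmonic, h = -17) is passed completely: s = 42.0000 + (-17) = 25.0000
θ = 279.2° falls in segment 4 (269.7° to 303.1°, uniform, h = 10): β = 279.2 − 269.7 = 9.5°, B = 33.4°; Δs = 10·9.5/33.4 = 2.8443; s = 25.0000 + 2.8443 = 27.8443
θ = 280.5° falls in segment 4 (269.7° to 303.1°, uniform, h = 10): β = 280.5 − 269.7 = 10.8°, B = 33.4°; Δs = 10·10.8/33.4 = 3.2335; s = 25.0000 + 3.2335 = 28.2335
θ = 300.3° falls in segment 4 (269.7° to 303.1°, uniform, h = 10): β = 300.3 − 269.7 = 30.6°, B = 33.4°; Δs = 10·30.6/33.4 = 9.1617; s = 25.0000 + 9.1617 = 34.1617
θ=279.2°: R = R0 + s = 27 + 27.8443 = 54.8443
θ=280.5°: R = R0 + s = 27 + 28.2335 = 55.2335
θ=300.3°: R = R0 + s = 27 + 34.1617 = 61.1617

θ=279.2°: 54.8443
θ=280.5°: 55.2335
θ=300.3°: 61.1617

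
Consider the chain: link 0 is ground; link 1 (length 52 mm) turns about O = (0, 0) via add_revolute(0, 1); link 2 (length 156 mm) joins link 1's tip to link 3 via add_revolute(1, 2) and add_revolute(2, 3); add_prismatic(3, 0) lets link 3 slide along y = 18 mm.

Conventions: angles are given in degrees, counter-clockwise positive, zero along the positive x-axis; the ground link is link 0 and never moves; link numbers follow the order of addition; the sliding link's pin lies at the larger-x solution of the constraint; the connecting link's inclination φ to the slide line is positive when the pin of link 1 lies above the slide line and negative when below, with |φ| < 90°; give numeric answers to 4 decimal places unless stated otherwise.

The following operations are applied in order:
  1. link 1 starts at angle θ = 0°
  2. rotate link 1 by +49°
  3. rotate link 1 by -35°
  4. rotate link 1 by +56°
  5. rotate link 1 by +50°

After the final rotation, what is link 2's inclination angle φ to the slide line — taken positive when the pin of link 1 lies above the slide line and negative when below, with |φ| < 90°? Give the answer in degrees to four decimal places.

geometry: r = 52 mm, L = 156 mm, e = 18 mm; θ starts at 0°
rotate link 1 by +49°: θ ← 0° +49° = 49°
rotate link 1 by -35°: θ ← 49° -35° = 14°
rotate link 1 by +56°: θ ← 14° +56° = 70°
rotate link 1 by +50°: θ ← 70° +50° = 120°
h = r sin θ − e = 45.033321 − 18 = 27.033321
sin φ = h / L = 27.033321 / 156 = 0.17329052
φ = arcsin(0.17329052) = 9.979192°

9.9792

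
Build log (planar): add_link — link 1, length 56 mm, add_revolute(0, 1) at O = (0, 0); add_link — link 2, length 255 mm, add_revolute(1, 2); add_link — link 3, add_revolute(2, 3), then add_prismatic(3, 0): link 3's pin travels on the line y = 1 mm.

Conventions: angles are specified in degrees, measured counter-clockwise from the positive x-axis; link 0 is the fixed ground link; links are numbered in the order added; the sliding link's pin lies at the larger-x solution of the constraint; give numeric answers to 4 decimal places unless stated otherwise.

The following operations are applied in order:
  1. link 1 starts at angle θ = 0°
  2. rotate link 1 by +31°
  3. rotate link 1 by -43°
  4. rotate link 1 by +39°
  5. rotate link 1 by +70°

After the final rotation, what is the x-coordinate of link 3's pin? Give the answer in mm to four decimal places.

geometry: r = 56 mm, L = 255 mm, e = 1 mm; θ starts at 0°
rotate link 1 by +31°: θ ← 0° +31° = 31°
rotate link 1 by -43°: θ ← 31° -43° = -12°
rotate link 1 by +39°: θ ← -12° +39° = 27°
rotate link 1 by +70°: θ ← 27° +70° = 97°
crank pin P = (r cos θ, r sin θ) = (-6.824683, 55.582584)
h = r sin θ − e = 55.582584 − 1 = 54.582584
x = r cos θ + √(L² − h²) = -6.824683 + 249.089826 = 242.265143

242.2651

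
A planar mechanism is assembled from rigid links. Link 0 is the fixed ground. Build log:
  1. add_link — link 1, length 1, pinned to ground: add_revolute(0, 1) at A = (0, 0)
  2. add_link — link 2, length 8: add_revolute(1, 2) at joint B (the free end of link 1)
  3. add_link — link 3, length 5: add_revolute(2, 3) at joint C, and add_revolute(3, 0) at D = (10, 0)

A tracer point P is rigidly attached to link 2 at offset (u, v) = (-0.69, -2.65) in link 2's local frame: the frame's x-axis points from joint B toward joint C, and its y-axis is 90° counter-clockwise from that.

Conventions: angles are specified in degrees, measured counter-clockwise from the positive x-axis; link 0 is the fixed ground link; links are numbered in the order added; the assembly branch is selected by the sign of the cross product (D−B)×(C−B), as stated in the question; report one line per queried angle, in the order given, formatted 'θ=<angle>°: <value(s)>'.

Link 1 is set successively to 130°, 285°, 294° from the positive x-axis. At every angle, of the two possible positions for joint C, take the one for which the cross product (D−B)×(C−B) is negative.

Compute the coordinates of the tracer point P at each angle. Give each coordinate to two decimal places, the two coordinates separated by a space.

A=(0,0), D=(10.00,0)
θ=130°: B = A + 1.00·(cos130°, sin130°) = (-0.6428, 0.7660)
θ=130°: |BD| = 10.6703
θ=130°: circle(B,8.00) ∩ circle(D,5.00): a=7.1627, h=3.5632
θ=130°:   candidates: C₊=(6.7572,3.8058) cross=38.020; C₋=(6.2456,-3.3022) cross=-38.020
θ=130°:   branch - wants cross < 0 → take C=(6.2456,-3.3022) (cross=-38.020)
θ=130°: ex = (C−B)/|BC| = (0.8610,-0.5085); ey = (0.5085,0.8610)
θ=130°: P = B + -0.69·ex + -2.65·ey = (-2.5845,-1.1648)
θ=285°: B = A + 1.00·(cos285°, sin285°) = (0.2588, -0.9659)
θ=285°: |BD| = 9.7890
θ=285°: circle(B,8.00) ∩ circle(D,5.00): a=6.8865, h=4.0713
θ=285°:   candidates: C₊=(6.7100,3.7651) cross=39.854; C₋=(7.5135,-4.3379) cross=-39.854
θ=285°:   branch - wants cross < 0 → take C=(7.5135,-4.3379) (cross=-39.854)
θ=285°: ex = (C−B)/|BC| = (0.9068,-0.4215); ey = (0.4215,0.9068)
θ=285°: P = B + -0.69·ex + -2.65·ey = (-1.4839,-3.0782)
θ=294°: B = A + 1.00·(cos294°, sin294°) = (0.4067, -0.9135)
θ=294°: |BD| = 9.6367
θ=294°: circle(B,8.00) ∩ circle(D,5.00): a=6.8419, h=4.1460
θ=294°:   candidates: C₊=(6.8247,3.8624) cross=39.953; C₋=(7.6108,-4.3922) cross=-39.953
θ=294°:   branch - wants cross < 0 → take C=(7.6108,-4.3922) (cross=-39.953)
θ=294°: ex = (C−B)/|BC| = (0.9005,-0.4348); ey = (0.4348,0.9005)
θ=294°: P = B + -0.69·ex + -2.65·ey = (-1.3669,-2.9999)

θ=130°: -2.58 -1.16
θ=285°: -1.48 -3.08
θ=294°: -1.37 -3.00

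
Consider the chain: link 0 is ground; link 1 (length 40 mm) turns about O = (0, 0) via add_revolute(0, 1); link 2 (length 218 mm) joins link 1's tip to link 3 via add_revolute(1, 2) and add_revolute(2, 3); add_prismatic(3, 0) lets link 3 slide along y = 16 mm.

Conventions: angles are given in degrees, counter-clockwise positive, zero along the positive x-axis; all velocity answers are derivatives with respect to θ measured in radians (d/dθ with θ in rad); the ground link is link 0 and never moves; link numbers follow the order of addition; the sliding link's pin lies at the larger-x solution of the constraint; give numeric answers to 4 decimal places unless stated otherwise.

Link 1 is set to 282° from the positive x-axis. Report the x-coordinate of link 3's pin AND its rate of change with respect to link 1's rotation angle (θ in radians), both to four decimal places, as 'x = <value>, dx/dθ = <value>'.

geometry: r = 40 mm, L = 218 mm, e = 16 mm
crank pin P = (r cos θ, r sin θ) = (8.316468, -39.125904)
h = r sin θ − e = -39.125904 − 16 = -55.125904
x = r cos θ + √(L² − h²) = 8.316468 + 210.914994 = 219.231462
dx/dθ = −r sin θ − h·r cos θ/√(L² − h²) (θ in radians; h = -55.125904) = 41.299542

x = 219.2315, dx/dθ = 41.2995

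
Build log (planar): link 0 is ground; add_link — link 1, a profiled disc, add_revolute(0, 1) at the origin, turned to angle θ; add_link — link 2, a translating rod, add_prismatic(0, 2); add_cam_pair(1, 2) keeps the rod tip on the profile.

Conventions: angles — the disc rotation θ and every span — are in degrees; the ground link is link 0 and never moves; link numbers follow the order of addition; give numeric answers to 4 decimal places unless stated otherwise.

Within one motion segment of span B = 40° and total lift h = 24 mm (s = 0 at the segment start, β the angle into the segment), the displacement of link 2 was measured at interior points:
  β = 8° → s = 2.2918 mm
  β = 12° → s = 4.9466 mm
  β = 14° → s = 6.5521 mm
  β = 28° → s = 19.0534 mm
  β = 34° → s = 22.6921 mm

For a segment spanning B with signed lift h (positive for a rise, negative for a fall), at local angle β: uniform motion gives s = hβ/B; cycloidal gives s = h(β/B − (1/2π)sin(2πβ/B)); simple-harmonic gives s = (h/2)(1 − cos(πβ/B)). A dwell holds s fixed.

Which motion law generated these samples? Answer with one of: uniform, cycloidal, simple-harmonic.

candidates at β/B = r: uniform s = h·r (linear in β); cycloidal s = h·(r − sin(2πr)/(2π)); simple-harmonic s = (h/2)(1 − cos(πr))
β=8°: printed 2.2918 | uniform 4.8000, cycloidal 1.1672, simple-harmonic 2.2918
β=12°: printed 4.9466 | uniform 7.2000, cycloidal 3.5672, simple-harmonic 4.9466
β=14°: printed 6.5521 | uniform 8.4000, cycloidal 5.3098, simple-harmonic 6.5521
β=28°: printed 19.0534 | uniform 16.8000, cycloidal 20.4328, simple-harmonic 19.0534
β=34°: printed 22.6921 | uniform 20.4000, cycloidal 23.4902, simple-harmonic 22.6921
only one law matches every sample → simple-harmonic

simple-harmonic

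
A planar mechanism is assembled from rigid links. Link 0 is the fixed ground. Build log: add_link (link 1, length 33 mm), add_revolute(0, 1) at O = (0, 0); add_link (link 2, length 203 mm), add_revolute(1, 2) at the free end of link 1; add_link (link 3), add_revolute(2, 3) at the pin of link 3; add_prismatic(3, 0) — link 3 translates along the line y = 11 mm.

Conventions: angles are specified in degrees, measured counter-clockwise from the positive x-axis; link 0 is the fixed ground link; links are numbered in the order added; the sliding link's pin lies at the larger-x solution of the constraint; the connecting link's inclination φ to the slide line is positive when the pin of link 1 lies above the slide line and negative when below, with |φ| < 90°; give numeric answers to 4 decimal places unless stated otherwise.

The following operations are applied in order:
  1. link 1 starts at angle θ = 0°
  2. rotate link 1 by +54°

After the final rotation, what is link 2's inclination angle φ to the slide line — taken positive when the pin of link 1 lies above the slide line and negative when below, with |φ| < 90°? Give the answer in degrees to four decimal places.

geometry: r = 33 mm, L = 203 mm, e = 11 mm; θ starts at 0°
rotate link 1 by +54°: θ ← 0° +54° = 54°
h = r sin θ − e = 26.697561 − 11 = 15.697561
sin φ = h / L = 15.697561 / 203 = 0.07732789
φ = arcsin(0.07732789) = 4.434989°

4.4350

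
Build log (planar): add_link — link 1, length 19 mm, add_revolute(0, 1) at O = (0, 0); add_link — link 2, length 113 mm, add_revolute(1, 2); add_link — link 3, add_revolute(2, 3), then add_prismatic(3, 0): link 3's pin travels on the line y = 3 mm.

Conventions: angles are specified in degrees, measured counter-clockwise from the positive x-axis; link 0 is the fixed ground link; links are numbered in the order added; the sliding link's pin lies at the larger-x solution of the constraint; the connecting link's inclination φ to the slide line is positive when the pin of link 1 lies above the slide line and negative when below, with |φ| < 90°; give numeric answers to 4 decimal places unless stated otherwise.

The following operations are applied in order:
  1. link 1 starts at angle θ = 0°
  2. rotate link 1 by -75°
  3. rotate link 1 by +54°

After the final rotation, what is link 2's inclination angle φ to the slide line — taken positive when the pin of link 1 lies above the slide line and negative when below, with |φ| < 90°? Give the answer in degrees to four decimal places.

geometry: r = 19 mm, L = 113 mm, e = 3 mm; θ starts at 0°
rotate link 1 by -75°: θ ← 0° -75° = -75°
rotate link 1 by +54°: θ ← -75° +54° = -21°
h = r sin θ − e = -6.808991 − 3 = -9.808991
sin φ = h / L = -9.808991 / 113 = -0.08680523
φ = arcsin(-0.08680523) = -4.979841°

-4.9798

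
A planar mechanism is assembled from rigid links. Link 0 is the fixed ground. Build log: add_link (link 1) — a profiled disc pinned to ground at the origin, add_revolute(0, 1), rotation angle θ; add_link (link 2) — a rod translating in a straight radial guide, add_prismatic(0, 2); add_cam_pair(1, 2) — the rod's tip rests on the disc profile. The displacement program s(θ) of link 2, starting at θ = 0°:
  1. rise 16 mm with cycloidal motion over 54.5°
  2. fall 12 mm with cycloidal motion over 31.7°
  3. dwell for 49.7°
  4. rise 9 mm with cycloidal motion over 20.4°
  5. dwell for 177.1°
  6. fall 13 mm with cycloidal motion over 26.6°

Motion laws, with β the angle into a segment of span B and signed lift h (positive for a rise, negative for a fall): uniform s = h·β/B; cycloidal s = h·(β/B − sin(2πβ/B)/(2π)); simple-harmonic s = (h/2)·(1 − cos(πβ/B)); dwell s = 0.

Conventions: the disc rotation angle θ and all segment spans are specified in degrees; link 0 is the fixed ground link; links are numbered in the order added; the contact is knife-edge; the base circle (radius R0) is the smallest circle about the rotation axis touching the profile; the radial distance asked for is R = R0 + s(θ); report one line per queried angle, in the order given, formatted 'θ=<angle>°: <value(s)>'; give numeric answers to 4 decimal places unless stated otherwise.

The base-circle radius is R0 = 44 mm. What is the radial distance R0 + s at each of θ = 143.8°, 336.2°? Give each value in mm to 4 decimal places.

seg 1 [0°–54.5°] cycloidal, h=16: full span → s += 16 → s = 16.0000
seg 2 [54.5°–86.2°] cycloidal, h=-12: full span → s += -12 → s = 4.0000
seg 3 [86.2°–135.9°] dwell: s stays 4.0000
seg 4 [135.9°–156.3°] cycloidal, h=9: θ=143.8° here. β=7.9, B=20.4. 9·(0.3873 − sin(2π·0.3873)/(2π)) = 2.5534 → s = 6.5534
seg 4 [135.9°–156.3°] cycloidal, h=9: full span → s += 9 → s = 13.0000
seg 5 [156.3°–333.4°] dwell: s stays 13.0000
seg 6 [333.4°–360°] cycloidal, h=-13: θ=336.2° here. β=2.8, B=26.6. -13·(0.1053 − sin(2π·0.1053)/(2π)) = -0.0976 → s = 12.9024
θ=143.8°: R = R0 + s = 44 + 6.5534 = 50.5534
θ=336.2°: R = R0 + s = 44 + 12.9024 = 56.9024

θ=143.8°: 50.5534
θ=336.2°: 56.9024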